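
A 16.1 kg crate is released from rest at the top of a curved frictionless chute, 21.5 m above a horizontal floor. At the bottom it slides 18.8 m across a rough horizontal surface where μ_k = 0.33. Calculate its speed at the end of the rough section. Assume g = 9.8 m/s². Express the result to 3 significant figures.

v = 17.3 m/s

Applying the work–energy principle:
mgh = ½mv² + μ_k m g d
W_f = μ_k mg d = (0.33)(16.1)(9.8)(18.8) = 978.9 J
½mv² = mgh − W_f = 3392.3 − 978.9 = 2413.4 J
v = √(2 × 2413.4/16.1) = 17.31 m/s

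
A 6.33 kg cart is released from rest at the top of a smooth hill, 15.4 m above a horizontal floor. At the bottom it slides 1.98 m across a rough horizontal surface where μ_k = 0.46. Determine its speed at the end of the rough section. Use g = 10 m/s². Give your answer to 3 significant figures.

v = 17.0 m/s

Energy at the top = energy at the end + work done against friction:
mgh = ½mv² + μ_k m g d
W_f = μ_k mg d = (0.46)(6.33)(10)(1.98) = 57.65 J
½mv² = mgh − W_f = 974.82 − 57.65 = 917.17 J
v = √(2 × 917.17/6.33) = 17.02 m/s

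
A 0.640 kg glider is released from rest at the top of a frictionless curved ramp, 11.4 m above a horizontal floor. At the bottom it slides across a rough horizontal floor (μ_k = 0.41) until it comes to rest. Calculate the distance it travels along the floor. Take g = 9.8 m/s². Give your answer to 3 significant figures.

Energy bookkeeping (friction removes W_f = μ_k N d):
At rest all PE has been dissipated by friction: mgh = μ_k m g d
d = h/μ_k = 11.4/0.41 = 27.80 m

d = 27.8 m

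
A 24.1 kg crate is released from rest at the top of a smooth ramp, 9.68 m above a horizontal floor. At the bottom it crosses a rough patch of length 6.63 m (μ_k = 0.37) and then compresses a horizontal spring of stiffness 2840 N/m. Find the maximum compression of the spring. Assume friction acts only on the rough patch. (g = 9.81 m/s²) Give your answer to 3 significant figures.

x = 1.10 m

Initial energy: E₁ = mgh = (24.1)(9.81)(9.68) = 2288.6 J
Friction removes W_f = μ_k mg d = (0.37)(24.1)(9.81)(6.63) = 580.0 J
Energy reaching the spring: E = 2288.6 − 580.0 = 1708.6 J
At max compression ½kx² = E ⇒ x = √(2E/k) = √(2 × 1708.6/2840) = 1.097 m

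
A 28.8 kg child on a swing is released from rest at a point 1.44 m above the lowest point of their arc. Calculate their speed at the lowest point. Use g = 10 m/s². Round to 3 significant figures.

Mechanical energy is conserved (no friction): mgh = ½mv²
v = √(2gh) = √(2 × 10 × 1.44) = √28.800 = 5.367 m/s

v = 5.37 m/s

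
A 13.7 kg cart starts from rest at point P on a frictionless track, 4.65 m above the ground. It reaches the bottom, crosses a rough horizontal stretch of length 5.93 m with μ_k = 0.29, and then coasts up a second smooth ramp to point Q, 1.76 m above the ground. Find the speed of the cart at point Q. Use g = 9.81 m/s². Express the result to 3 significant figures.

Energy at P: mgh₁ = (13.7)(9.81)(4.65) = 624.95 J
Friction loss: W_f = μ_k mg d = 231.1 J
At Q: ½mv² + mgh₂ = mgh₁ − W_f
½mv² = 624.95 − 231.1 − 236.54 = 157.28 J
v = √(2 × 157.28/13.7) = 4.792 m/s

v = 4.79 m/s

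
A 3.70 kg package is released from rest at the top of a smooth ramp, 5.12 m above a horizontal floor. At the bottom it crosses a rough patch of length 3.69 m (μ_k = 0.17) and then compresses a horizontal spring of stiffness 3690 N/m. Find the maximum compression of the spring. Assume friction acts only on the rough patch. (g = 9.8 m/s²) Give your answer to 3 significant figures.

Initial energy: E₁ = mgh = (3.70)(9.8)(5.12) = 185.65 J
Friction removes W_f = μ_k mg d = (0.17)(3.70)(9.8)(3.69) = 22.75 J
Energy reaching the spring: E = 185.65 − 22.75 = 162.91 J
At max compression ½kx² = E ⇒ x = √(2E/k) = √(2 × 162.91/3690) = 0.2971 m

x = 0.297 m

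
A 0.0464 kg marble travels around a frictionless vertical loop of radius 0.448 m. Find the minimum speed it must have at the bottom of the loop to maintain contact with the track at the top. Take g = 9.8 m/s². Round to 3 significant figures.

v = 4.69 m/s

At the top: mg = mv_top²/r ⇒ v_top² = gr = 4.390 m²/s²
Energy from bottom to top (height 2r): ½mv_bot² = ½mv_top² + mg(2r)
v_bot² = gr + 4gr = 5gr = 21.95
v_bot = √(5gr) = 4.685 m/s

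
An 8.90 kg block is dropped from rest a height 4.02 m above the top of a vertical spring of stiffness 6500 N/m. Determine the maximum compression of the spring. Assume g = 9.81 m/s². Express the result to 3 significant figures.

x = 0.342 m

Let x be the compression. The total drop is H + x, and the block is instantaneously at rest at max compression, so energy conservation gives:
mg(H + x) = ½kx²
½(6500)x² − (8.90)(9.81)x − (8.90)(9.81)(4.02) = 0
3250x² − 87.31x − 351.0 = 0
x = [87.31 + √(7623 + 4.5628e+06)]/(2 × 3250) = 0.3423 m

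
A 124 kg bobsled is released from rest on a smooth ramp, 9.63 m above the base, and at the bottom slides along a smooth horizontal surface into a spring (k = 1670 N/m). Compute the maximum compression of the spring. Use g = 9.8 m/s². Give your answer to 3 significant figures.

At max compression the bobsled is momentarily at rest: mgh = ½kx²
x = √(2mgh/k) = √(2 × 124 × 9.8 × 9.63 / 1670) = 3.744 m

x = 3.74 m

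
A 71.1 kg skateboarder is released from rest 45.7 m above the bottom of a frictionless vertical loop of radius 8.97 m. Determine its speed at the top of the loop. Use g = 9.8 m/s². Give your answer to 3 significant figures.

Energy conservation: mgh = ½mv_top² + mg(2r)
v_top² = 2g(h − 2r) = 2(9.8)(45.7 − 17.94) = 544.1
v_top = 23.33 m/s

v = 23.3 m/s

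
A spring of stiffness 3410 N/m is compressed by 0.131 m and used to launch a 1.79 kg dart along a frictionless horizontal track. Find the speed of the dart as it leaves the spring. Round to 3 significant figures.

Spring PE converts entirely to kinetic energy: ½kx² = ½mv²
v = x√(k/m) = 0.131 × √(3410/1.79) = 5.718 m/s

v = 5.72 m/s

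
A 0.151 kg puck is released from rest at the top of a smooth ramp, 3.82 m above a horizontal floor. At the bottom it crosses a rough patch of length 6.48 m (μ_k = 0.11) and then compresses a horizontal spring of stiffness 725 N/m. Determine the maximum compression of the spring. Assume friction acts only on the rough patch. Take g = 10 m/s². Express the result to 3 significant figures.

Initial energy: E₁ = mgh = (0.151)(10)(3.82) = 5.7682 J
Friction removes W_f = μ_k mg d = (0.11)(0.151)(10)(6.48) = 1.076 J
Energy reaching the spring: E = 5.7682 − 1.076 = 4.6919 J
At max compression ½kx² = E ⇒ x = √(2E/k) = √(2 × 4.6919/725) = 0.1138 m

x = 0.114 m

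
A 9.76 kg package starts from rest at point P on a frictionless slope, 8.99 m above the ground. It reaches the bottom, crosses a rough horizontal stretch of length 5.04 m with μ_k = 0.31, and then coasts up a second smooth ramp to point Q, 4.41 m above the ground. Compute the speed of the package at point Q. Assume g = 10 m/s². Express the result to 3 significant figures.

Energy at P: mgh₁ = (9.76)(10)(8.99) = 877.42 J
Friction loss: W_f = μ_k mg d = 152.5 J
At Q: ½mv² + mgh₂ = mgh₁ − W_f
½mv² = 877.42 − 152.5 − 430.42 = 294.52 J
v = √(2 × 294.52/9.76) = 7.769 m/s

v = 7.77 m/s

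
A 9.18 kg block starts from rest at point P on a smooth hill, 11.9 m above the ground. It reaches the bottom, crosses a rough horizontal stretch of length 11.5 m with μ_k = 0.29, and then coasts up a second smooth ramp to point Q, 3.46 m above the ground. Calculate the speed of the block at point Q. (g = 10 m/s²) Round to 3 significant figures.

v = 10.1 m/s

Energy at P: mgh₁ = (9.18)(10)(11.9) = 1092.4 J
Friction loss: W_f = μ_k mg d = 306.2 J
At Q: ½mv² + mgh₂ = mgh₁ − W_f
½mv² = 1092.4 − 306.2 − 317.63 = 468.64 J
v = √(2 × 468.64/9.18) = 10.10 m/s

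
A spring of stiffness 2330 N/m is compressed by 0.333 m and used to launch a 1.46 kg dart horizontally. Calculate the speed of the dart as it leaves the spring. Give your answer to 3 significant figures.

Spring PE converts entirely to kinetic energy: ½kx² = ½mv²
v = x√(k/m) = 0.333 × √(2330/1.46) = 13.30 m/s

v = 13.3 m/s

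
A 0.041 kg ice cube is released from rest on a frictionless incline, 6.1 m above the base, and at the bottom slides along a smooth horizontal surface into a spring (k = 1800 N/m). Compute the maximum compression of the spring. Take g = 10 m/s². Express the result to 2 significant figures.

x = 0.053 m

At max compression the cube is momentarily at rest: mgh = ½kx²
x = √(2mgh/k) = √(2 × 0.041 × 10 × 6.1 / 1800) = 0.05272 m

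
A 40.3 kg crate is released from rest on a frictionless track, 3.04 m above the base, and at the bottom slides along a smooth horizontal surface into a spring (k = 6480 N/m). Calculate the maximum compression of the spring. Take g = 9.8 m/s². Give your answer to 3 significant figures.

x = 0.609 m

Energy conservation (no friction) from release to max compression: mgh = ½kx²
x = √(2mgh/k) = √(2 × 40.3 × 9.8 × 3.04 / 6480) = 0.6087 m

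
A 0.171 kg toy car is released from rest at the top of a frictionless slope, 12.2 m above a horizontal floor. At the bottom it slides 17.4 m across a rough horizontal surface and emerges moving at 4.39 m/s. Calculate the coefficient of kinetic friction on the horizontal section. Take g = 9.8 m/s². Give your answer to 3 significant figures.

Energy bookkeeping (friction removes W_f = μ_k N d):
mgh = ½mv² + μ_k m g d
mgh = 20.445 J; ½mv² = 1.6478 J
W_f = 20.445 − 1.6478 = 18.80 J
μ_k = W_f/(mg·d) = 18.80/(1.676 × 17.4) = 0.6446

μ_k = 0.645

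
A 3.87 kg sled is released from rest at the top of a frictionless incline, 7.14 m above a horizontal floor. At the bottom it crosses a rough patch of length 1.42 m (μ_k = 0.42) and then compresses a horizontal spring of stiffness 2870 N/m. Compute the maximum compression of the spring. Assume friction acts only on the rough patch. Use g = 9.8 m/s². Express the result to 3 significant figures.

x = 0.416 m

Initial energy: E₁ = mgh = (3.87)(9.8)(7.14) = 270.79 J
Friction removes W_f = μ_k mg d = (0.42)(3.87)(9.8)(1.42) = 22.62 J
Energy reaching the spring: E = 270.79 − 22.62 = 248.17 J
At max compression ½kx² = E ⇒ x = √(2E/k) = √(2 × 248.17/2870) = 0.4159 m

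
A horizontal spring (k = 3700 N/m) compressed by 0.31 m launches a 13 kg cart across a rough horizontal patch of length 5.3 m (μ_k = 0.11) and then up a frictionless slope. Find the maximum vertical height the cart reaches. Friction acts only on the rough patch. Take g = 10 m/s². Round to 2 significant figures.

h = 0.78 m

Spring energy: E₀ = ½kx² = ½(3700)(0.31)² = 177.78 J
Friction: W_f = μ_k mg d = (0.11)(13)(10)(5.3) = 75.79 J
Energy at base of ramp: E = 177.78 − 75.79 = 102.00 J
At max height all remaining energy is PE: mgh = E ⇒ h = E/(mg) = 102.00/(13 × 10) = 0.7846 m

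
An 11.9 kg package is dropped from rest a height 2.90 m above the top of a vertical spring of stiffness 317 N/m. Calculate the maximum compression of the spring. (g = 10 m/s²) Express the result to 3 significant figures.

Take the reference level at the top of the uncompressed spring. At max compression the package has fallen H + x and is momentarily at rest:
mg(H + x) = ½kx²
½(317)x² − (11.9)(10)x − (11.9)(10)(2.90) = 0
158.5x² − 119.0x − 345.1 = 0
x = [119.0 + √(14161 + 218793)]/(2 × 158.5) = 1.898 m

x = 1.90 m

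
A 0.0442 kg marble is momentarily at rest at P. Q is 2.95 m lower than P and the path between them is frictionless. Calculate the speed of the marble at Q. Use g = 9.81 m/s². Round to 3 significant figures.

v = 7.61 m/s

By conservation of mechanical energy, mgh = ½mv²
v = √(2gh) = √(2 × 9.81 × 2.95) = √57.879 = 7.608 m/s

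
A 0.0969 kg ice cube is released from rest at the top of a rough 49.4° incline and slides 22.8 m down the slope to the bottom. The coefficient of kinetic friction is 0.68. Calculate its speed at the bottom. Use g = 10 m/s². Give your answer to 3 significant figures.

Taking the bottom as reference, mgh = ½mv² + μ_k N L with h = L sinθ, N = mg cosθ:
mgh = mgL sinθ = (0.0969)(10)(22.8)sin49.4° = 16.775 J
W_f = μ_k mg cosθ · L = (0.68)(0.0969)(10)cos49.4°·22.8 = 9.777 J
½mv² = 16.775 − 9.777 = 6.9979 J
v = √(2 × 6.9979/0.0969) = 12.02 m/s

v = 12.0 m/s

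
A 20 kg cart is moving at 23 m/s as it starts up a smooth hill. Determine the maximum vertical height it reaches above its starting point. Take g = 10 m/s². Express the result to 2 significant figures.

h = 26 m

By energy conservation, ½mv² = mgh
h = v²/(2g) = 23²/(2 × 10) = 26.45 m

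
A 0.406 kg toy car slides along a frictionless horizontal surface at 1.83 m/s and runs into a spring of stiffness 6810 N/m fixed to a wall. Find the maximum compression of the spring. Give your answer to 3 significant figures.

Conservation of energy between contact and max compression: ½mv² = ½kx²
x = v√(m/k) = 1.83 × √(0.406/6810) = 0.01413 m

x = 0.0141 m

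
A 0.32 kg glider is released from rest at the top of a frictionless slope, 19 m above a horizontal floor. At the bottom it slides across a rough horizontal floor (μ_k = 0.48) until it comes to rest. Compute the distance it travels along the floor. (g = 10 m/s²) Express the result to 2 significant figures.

Energy at the top = energy at the end + work done against friction:
At rest all PE has been dissipated by friction: mgh = μ_k m g d
d = h/μ_k = 19/0.48 = 39.58 m

d = 40 m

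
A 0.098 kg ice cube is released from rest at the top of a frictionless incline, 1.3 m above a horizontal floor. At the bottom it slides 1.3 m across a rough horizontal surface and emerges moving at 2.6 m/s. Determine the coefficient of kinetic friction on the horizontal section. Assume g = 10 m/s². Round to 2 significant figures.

μ_k = 0.74

Energy at the top = energy at the end + work done against friction:
mgh = ½mv² + μ_k m g d
mgh = 1.2740 J; ½mv² = 0.33124 J
W_f = 1.2740 − 0.33124 = 0.9428 J
μ_k = W_f/(mg·d) = 0.9428/(0.9800 × 1.3) = 0.7400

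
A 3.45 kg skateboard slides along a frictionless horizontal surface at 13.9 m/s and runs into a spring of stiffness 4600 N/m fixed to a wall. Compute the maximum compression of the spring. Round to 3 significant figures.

All KE is stored as spring PE at maximum compression: ½mv² = ½kx²
x = v√(m/k) = 13.9 × √(3.45/4600) = 0.3807 m

x = 0.381 m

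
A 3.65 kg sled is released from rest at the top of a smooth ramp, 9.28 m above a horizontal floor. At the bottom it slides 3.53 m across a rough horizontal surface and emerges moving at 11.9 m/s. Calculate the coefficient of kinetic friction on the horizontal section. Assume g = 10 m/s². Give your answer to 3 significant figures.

μ_k = 0.623

Applying the work–energy principle:
mgh = ½mv² + μ_k m g d
mgh = 338.72 J; ½mv² = 258.44 J
W_f = 338.72 − 258.44 = 80.28 J
μ_k = W_f/(mg·d) = 80.28/(36.50 × 3.53) = 0.6231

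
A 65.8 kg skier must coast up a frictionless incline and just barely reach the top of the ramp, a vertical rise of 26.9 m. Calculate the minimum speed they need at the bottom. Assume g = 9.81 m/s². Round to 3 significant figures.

At the top they are momentarily at rest, so all KE converts to PE: ½mv² = mgh
v = √(2gh) = √(2 × 9.81 × 26.9) = 22.97 m/s

v = 23.0 m/s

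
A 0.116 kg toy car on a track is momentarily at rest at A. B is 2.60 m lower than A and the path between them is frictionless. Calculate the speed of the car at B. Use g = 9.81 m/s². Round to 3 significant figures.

By conservation of mechanical energy, mgh = ½mv²
The mass cancels from both sides.
v = √(2gh) = √(2 × 9.81 × 2.60) = √51.012 = 7.142 m/s

v = 7.14 m/s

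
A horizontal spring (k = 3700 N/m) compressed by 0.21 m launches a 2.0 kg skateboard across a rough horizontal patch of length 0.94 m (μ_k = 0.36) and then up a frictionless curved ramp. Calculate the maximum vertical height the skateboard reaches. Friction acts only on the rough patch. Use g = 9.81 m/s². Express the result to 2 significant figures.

h = 3.8 m

Spring energy: E₀ = ½kx² = ½(3700)(0.21)² = 81.585 J
Friction: W_f = μ_k mg d = (0.36)(2.0)(9.81)(0.94) = 6.639 J
Energy at base of ramp: E = 81.585 − 6.639 = 74.946 J
At max height all remaining energy is PE: mgh = E ⇒ h = E/(mg) = 74.946/(2.0 × 9.81) = 3.820 m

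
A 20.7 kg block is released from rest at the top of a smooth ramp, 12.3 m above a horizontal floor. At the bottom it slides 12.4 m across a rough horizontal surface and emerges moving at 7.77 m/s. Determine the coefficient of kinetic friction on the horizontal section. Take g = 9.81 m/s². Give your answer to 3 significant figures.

μ_k = 0.744

Energy bookkeeping (friction removes W_f = μ_k N d):
mgh = ½mv² + μ_k m g d
mgh = 2497.7 J; ½mv² = 624.86 J
W_f = 2497.7 − 624.86 = 1873 J
μ_k = W_f/(mg·d) = 1873/(203.1 × 12.4) = 0.7438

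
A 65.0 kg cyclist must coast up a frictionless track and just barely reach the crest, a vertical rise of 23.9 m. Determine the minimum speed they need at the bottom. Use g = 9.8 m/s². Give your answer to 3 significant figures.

v = 21.6 m/s

At the top they are momentarily at rest, so all KE converts to PE: ½mv² = mgh
v = √(2gh) = √(2 × 9.8 × 23.9) = 21.64 m/s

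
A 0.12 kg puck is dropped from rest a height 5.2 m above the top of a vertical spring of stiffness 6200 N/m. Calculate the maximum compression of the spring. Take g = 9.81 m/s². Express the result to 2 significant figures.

Take the reference level at the top of the uncompressed spring. At max compression the puck has fallen H + x and is momentarily at rest:
mg(H + x) = ½kx²
½(6200)x² − (0.12)(9.81)x − (0.12)(9.81)(5.2) = 0
3100x² − 1.177x − 6.121 = 0
x = [1.177 + √(1.386 + 75906)]/(2 × 3100) = 0.04463 m

x = 0.045 m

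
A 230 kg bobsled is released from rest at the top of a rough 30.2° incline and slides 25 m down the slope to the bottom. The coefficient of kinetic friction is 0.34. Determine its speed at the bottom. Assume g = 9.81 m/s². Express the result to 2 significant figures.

Work–energy: mg(L sinθ) − μ_k(mg cosθ)L = ½mv²
mgh = mgL sinθ = (230)(9.81)(25)sin30.2° = 28374 J
W_f = μ_k mg cosθ · L = (0.34)(230)(9.81)cos30.2°·25 = 16576 J
½mv² = 28374 − 16576 = 11799 J
v = √(2 × 11799/230) = 10.13 m/s

v = 10 m/s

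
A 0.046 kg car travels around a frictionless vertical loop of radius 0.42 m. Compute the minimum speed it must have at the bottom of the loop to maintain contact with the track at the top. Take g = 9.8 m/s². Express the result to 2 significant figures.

v = 4.5 m/s

At the top: mg = mv_top²/r ⇒ v_top² = gr = 4.116 m²/s²
Energy from bottom to top (height 2r): ½mv_bot² = ½mv_top² + mg(2r)
v_bot² = gr + 4gr = 5gr = 20.58
v_bot = √(5gr) = 4.537 m/s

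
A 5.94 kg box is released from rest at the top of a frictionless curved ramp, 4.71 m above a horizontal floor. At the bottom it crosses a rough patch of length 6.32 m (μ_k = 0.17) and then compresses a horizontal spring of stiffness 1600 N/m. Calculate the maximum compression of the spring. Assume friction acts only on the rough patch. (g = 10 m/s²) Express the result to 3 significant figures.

Initial energy: E₁ = mgh = (5.94)(10)(4.71) = 279.77 J
Friction removes W_f = μ_k mg d = (0.17)(5.94)(10)(6.32) = 63.82 J
Energy reaching the spring: E = 279.77 − 63.82 = 215.95 J
At max compression ½kx² = E ⇒ x = √(2E/k) = √(2 × 215.95/1600) = 0.5196 m

x = 0.520 m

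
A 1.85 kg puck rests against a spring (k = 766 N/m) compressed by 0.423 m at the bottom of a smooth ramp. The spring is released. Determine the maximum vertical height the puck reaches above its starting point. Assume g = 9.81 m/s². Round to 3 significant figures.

All spring PE becomes gravitational PE at the highest point: ½kx² = mgh
h = kx²/(2mg) = (766)(0.423)²/(2 × 1.85 × 9.81) = 3.776 m

h = 3.78 m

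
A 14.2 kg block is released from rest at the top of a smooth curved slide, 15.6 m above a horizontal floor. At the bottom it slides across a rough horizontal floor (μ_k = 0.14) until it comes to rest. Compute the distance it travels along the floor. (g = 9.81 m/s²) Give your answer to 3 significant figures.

Energy bookkeeping (friction removes W_f = μ_k N d):
At rest all PE has been dissipated by friction: mgh = μ_k m g d
d = h/μ_k = 15.6/0.14 = 111.4 m

d = 111 m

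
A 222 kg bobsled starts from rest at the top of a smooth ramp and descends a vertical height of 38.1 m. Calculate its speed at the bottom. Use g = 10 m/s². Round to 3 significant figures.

v = 27.6 m/s

Mechanical energy is conserved (no friction): mgh = ½mv²
The mass cancels from both sides.
v = √(2gh) = √(2 × 10 × 38.1) = √762.00 = 27.60 m/s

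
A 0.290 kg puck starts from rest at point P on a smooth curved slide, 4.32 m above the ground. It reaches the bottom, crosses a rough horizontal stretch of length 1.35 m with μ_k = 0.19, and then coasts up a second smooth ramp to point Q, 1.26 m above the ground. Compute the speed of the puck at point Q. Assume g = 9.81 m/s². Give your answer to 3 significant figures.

v = 7.42 m/s

Energy at P: mgh₁ = (0.290)(9.81)(4.32) = 12.290 J
Friction loss: W_f = μ_k mg d = 0.7297 J
At Q: ½mv² + mgh₂ = mgh₁ − W_f
½mv² = 12.290 − 0.7297 − 3.5846 = 7.9757 J
v = √(2 × 7.9757/0.290) = 7.417 m/s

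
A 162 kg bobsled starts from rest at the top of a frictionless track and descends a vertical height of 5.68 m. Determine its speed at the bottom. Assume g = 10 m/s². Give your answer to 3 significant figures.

v = 10.7 m/s

Equating total energy at the two states: mgh = ½mv²
v = √(2gh) = √(2 × 10 × 5.68) = √113.60 = 10.66 m/s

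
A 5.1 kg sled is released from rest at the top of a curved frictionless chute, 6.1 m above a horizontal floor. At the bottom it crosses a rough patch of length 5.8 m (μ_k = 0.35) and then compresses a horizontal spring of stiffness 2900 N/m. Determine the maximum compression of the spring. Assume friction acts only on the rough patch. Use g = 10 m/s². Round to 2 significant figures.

x = 0.38 m

Initial energy: E₁ = mgh = (5.1)(10)(6.1) = 311.10 J
Friction removes W_f = μ_k mg d = (0.35)(5.1)(10)(5.8) = 103.5 J
Energy reaching the spring: E = 311.10 − 103.5 = 207.57 J
At max compression ½kx² = E ⇒ x = √(2E/k) = √(2 × 207.57/2900) = 0.3784 m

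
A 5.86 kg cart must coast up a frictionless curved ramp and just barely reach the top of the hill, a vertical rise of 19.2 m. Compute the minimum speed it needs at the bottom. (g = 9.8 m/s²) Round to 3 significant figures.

At the top it is momentarily at rest, so all KE converts to PE: ½mv² = mgh
v = √(2gh) = √(2 × 9.8 × 19.2) = 19.40 m/s

v = 19.4 m/s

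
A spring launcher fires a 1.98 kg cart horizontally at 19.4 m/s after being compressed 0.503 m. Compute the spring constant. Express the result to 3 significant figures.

k = 2950 N/m

Spring PE at full compression equals KE at release: ½kx² = ½mv²
k = mv²/x² = (1.98)(19.4)²/(0.503)² = 2945 N/m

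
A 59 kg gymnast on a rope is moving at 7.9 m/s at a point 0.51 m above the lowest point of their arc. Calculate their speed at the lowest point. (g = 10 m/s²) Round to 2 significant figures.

v = 8.5 m/s

Energy conservation between the two points: ½mv₀² + mgh = ½mv²
v² = v₀² + 2gh = (7.9)² + 2(10)(0.51) = 72.610
v = √72.610 = 8.521 m/s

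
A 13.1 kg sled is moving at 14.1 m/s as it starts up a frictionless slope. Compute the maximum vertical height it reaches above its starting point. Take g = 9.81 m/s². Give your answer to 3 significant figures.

h = 10.1 m

Setting KE at the bottom equal to PE gained: ½mv² = mgh
h = v²/(2g) = 14.1²/(2 × 9.81) = 10.13 m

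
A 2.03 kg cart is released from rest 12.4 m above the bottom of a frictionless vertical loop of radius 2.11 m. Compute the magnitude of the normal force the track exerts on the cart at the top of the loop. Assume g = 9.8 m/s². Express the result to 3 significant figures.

N = 134 N

Energy from release to top (height 2r): mgh = ½mv_top² + mg(2r)
v_top² = 2g(h − 2r) = 2(9.8)(12.4 − 4.220) = 160.33 m²/s²
At the top, both N and weight point toward the centre: N + mg = mv_top²/r
N = m(v_top²/r − g) = 2.03(160.33/2.11 − 9.8) = 134.4 N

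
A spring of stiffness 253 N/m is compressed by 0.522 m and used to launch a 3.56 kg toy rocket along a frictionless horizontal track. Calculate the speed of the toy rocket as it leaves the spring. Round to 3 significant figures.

v = 4.40 m/s

The toy rocket leaves the spring when the spring is at natural length, so ½kx² = ½mv²
v = x√(k/m) = 0.522 × √(253/3.56) = 4.401 m/s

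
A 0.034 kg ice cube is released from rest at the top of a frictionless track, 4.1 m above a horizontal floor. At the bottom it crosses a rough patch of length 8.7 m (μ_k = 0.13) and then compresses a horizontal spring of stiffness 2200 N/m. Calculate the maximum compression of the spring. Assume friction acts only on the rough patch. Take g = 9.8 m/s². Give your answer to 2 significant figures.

Initial energy: E₁ = mgh = (0.034)(9.8)(4.1) = 1.3661 J
Friction removes W_f = μ_k mg d = (0.13)(0.034)(9.8)(8.7) = 0.3768 J
Energy reaching the spring: E = 1.3661 − 0.3768 = 0.98927 J
At max compression ½kx² = E ⇒ x = √(2E/k) = √(2 × 0.98927/2200) = 0.02999 m

x = 0.030 m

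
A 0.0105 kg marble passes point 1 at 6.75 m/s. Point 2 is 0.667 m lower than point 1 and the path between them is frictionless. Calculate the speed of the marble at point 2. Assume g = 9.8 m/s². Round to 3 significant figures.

Energy conservation between the two points: ½mv₀² + mgh = ½mv²
The mass cancels from both sides.
v² = v₀² + 2gh = (6.75)² + 2(9.8)(0.667) = 58.636
v = √58.636 = 7.657 m/s

v = 7.66 m/s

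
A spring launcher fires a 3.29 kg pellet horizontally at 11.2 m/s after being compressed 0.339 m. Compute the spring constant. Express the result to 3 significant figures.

k = 3590 N/m

Spring PE at full compression equals KE at release: ½kx² = ½mv²
k = mv²/x² = (3.29)(11.2)²/(0.339)² = 3591 N/m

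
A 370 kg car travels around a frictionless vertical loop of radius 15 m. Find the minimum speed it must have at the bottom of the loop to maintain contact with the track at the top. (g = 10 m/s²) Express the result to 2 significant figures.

At the top: mg = mv_top²/r ⇒ v_top² = gr = 150.0 m²/s²
Energy from bottom to top (height 2r): ½mv_bot² = ½mv_top² + mg(2r)
v_bot² = gr + 4gr = 5gr = 750.0
v_bot = √(5gr) = 27.39 m/s

v = 27 m/s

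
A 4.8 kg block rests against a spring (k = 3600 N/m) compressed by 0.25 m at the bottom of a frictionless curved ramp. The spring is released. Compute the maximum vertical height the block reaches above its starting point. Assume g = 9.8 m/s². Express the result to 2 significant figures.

h = 2.4 m

All spring PE becomes gravitational PE at the highest point: ½kx² = mgh
h = kx²/(2mg) = (3600)(0.25)²/(2 × 4.8 × 9.8) = 2.392 m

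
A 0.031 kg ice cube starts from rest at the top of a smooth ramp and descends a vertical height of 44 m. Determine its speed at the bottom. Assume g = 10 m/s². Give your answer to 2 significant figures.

v = 30 m/s

Mechanical energy is conserved (no friction): mgh = ½mv²
v = √(2gh) = √(2 × 10 × 44) = √880.00 = 29.66 m/s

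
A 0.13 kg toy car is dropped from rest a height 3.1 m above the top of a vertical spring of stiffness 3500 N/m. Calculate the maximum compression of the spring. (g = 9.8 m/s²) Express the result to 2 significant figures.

Let x be the compression. The total drop is H + x, and the car is instantaneously at rest at max compression, so energy conservation gives:
mg(H + x) = ½kx²
½(3500)x² − (0.13)(9.8)x − (0.13)(9.8)(3.1) = 0
1750x² − 1.274x − 3.949 = 0
x = [1.274 + √(1.623 + 27646)]/(2 × 1750) = 0.04787 m

x = 0.048 m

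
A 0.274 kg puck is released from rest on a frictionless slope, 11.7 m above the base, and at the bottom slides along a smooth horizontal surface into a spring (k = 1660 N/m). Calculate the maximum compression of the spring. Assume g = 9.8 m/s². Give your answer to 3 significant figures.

x = 0.195 m

At max compression the puck is momentarily at rest: mgh = ½kx²
x = √(2mgh/k) = √(2 × 0.274 × 9.8 × 11.7 / 1660) = 0.1946 m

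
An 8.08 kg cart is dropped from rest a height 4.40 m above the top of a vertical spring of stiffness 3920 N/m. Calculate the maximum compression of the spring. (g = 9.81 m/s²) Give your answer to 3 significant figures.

x = 0.443 m

Take the reference level at the top of the uncompressed spring. At max compression the cart has fallen H + x and is momentarily at rest:
mg(H + x) = ½kx²
½(3920)x² − (8.08)(9.81)x − (8.08)(9.81)(4.40) = 0
1960x² − 79.26x − 348.8 = 0
x = [79.26 + √(6283 + 2.7343e+06)]/(2 × 1960) = 0.4425 m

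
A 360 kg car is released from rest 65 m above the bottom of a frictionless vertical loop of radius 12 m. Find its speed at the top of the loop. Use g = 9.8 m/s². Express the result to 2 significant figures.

Energy conservation: mgh = ½mv_top² + mg(2r)
v_top² = 2g(h − 2r) = 2(9.8)(65 − 24.00) = 803.6
v_top = 28.35 m/s

v = 28 m/s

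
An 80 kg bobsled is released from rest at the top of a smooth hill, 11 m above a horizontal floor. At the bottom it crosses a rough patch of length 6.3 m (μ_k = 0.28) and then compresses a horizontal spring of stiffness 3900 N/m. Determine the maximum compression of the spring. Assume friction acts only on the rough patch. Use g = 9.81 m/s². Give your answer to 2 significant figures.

x = 1.9 m

Initial energy: E₁ = mgh = (80)(9.81)(11) = 8632.8 J
Friction removes W_f = μ_k mg d = (0.28)(80)(9.81)(6.3) = 1384 J
Energy reaching the spring: E = 8632.8 − 1384 = 7248.4 J
At max compression ½kx² = E ⇒ x = √(2E/k) = √(2 × 7248.4/3900) = 1.928 m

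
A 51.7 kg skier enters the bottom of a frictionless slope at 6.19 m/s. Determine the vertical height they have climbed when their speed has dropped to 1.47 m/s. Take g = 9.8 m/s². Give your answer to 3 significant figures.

Energy balance between the two points: ½mv₁² = ½mv₂² + mgh
h = (v₁² − v₂²)/(2g) = (6.19² − 1.47²)/(2 × 9.8) = 1.845 m

h = 1.84 m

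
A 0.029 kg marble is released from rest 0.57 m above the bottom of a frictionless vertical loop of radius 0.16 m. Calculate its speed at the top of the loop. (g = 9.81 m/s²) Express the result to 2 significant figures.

Energy conservation: mgh = ½mv_top² + mg(2r)
v_top² = 2g(h − 2r) = 2(9.81)(0.57 − 0.3200) = 4.905
v_top = 2.215 m/s

v = 2.2 m/s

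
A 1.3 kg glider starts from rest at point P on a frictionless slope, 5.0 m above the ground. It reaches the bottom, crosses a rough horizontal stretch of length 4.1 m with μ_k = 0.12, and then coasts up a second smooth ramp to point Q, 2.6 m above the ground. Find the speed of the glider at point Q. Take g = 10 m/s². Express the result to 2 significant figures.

Energy at P: mgh₁ = (1.3)(10)(5.0) = 65.000 J
Friction loss: W_f = μ_k mg d = 6.396 J
At Q: ½mv² + mgh₂ = mgh₁ − W_f
½mv² = 65.000 − 6.396 − 33.800 = 24.804 J
v = √(2 × 24.804/1.3) = 6.177 m/s

v = 6.2 m/s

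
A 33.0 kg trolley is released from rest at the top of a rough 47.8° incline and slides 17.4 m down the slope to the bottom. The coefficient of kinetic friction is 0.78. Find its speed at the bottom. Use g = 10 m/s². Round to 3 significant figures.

v = 8.69 m/s

Energy: mgh = ½mv² + W_f, with h = L sinθ and W_f = μ_k (mg cosθ) L
mgh = mgL sinθ = (33.0)(10)(17.4)sin47.8° = 4253.7 J
W_f = μ_k mg cosθ · L = (0.78)(33.0)(10)cos47.8°·17.4 = 3008 J
½mv² = 4253.7 − 3008 = 1245.2 J
v = √(2 × 1245.2/33.0) = 8.687 m/s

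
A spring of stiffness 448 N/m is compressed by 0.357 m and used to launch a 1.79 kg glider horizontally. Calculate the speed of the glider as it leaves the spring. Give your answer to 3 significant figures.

v = 5.65 m/s

The glider leaves the spring when the spring is at natural length, so ½kx² = ½mv²
v = x√(k/m) = 0.357 × √(448/1.79) = 5.648 m/s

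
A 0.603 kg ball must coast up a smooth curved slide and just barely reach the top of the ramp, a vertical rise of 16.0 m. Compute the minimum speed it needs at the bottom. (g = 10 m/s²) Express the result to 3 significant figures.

At the top it is momentarily at rest, so all KE converts to PE: ½mv² = mgh
v = √(2gh) = √(2 × 10 × 16.0) = 17.89 m/s

v = 17.9 m/s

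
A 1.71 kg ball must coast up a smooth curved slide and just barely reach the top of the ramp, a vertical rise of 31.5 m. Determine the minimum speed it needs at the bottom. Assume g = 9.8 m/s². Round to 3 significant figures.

v = 24.8 m/s

At the top it is momentarily at rest, so all KE converts to PE: ½mv² = mgh
v = √(2gh) = √(2 × 9.8 × 31.5) = 24.85 m/s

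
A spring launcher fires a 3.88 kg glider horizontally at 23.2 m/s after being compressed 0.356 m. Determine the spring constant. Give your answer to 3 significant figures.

k = 16500 N/m

Spring PE at full compression equals KE at release: ½kx² = ½mv²
k = mv²/x² = (3.88)(23.2)²/(0.356)² = 16478 N/m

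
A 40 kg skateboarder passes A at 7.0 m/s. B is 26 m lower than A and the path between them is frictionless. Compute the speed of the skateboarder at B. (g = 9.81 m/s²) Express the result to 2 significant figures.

v = 24 m/s

By conservation of mechanical energy, ½mv₀² + mgh = ½mv²
v² = v₀² + 2gh = (7.0)² + 2(9.81)(26) = 559.12
v = √559.12 = 23.65 m/s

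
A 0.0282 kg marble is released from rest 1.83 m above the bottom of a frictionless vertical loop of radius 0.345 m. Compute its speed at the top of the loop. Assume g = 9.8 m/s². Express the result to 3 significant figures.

v = 4.73 m/s

Energy conservation: mgh = ½mv_top² + mg(2r)
v_top² = 2g(h − 2r) = 2(9.8)(1.83 − 0.6900) = 22.34
v_top = 4.727 m/s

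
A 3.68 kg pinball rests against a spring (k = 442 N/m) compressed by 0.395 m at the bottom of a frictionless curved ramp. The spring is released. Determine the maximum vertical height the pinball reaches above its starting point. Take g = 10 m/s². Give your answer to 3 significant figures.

At maximum height the pinball is at rest, so ½kx² = mgh
h = kx²/(2mg) = (442)(0.395)²/(2 × 3.68 × 10) = 0.9370 m

h = 0.937 m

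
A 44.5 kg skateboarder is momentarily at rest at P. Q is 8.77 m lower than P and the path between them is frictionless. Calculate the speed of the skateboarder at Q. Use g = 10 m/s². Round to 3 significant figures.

Energy conservation between the two points: mgh = ½mv²
v = √(2gh) = √(2 × 10 × 8.77) = √175.40 = 13.24 m/s

v = 13.2 m/s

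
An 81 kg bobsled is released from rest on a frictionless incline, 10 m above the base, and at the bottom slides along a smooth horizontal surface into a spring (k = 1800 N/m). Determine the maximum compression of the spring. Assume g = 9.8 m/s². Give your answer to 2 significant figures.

x = 3.0 m

At max compression the bobsled is momentarily at rest: mgh = ½kx²
x = √(2mgh/k) = √(2 × 81 × 9.8 × 10 / 1800) = 2.970 m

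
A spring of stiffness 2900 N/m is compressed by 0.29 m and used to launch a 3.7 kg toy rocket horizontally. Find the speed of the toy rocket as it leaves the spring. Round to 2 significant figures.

v = 8.1 m/s

Spring PE converts entirely to kinetic energy: ½kx² = ½mv²
v = x√(k/m) = 0.29 × √(2900/3.7) = 8.119 m/s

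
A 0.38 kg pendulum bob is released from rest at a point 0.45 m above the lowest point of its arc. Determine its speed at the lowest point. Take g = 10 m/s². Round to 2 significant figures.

Equating total energy at the two states: mgh = ½mv²
v = √(2gh) = √(2 × 10 × 0.45) = √9.0000 = 3.000 m/s

v = 3.0 m/s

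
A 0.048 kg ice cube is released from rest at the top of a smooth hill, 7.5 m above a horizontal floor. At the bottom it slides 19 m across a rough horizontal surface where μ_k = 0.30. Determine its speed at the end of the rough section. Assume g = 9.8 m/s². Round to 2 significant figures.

v = 5.9 m/s

Applying the work–energy principle:
mgh = ½mv² + μ_k m g d
W_f = μ_k mg d = (0.30)(0.048)(9.8)(19) = 2.681 J
½mv² = mgh − W_f = 3.5280 − 2.681 = 0.84672 J
v = √(2 × 0.84672/0.048) = 5.940 m/s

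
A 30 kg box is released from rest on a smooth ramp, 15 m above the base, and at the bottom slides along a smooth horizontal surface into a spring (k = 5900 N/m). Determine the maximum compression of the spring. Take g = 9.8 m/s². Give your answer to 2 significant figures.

x = 1.2 m

Gravitational PE at the top equals spring PE at max compression: mgh = ½kx²
x = √(2mgh/k) = √(2 × 30 × 9.8 × 15 / 5900) = 1.223 m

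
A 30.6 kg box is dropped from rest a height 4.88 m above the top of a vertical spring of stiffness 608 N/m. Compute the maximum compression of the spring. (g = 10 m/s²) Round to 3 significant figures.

Let x be the compression. The total drop is H + x, and the box is instantaneously at rest at max compression, so energy conservation gives:
mg(H + x) = ½kx²
½(608)x² − (30.6)(10)x − (30.6)(10)(4.88) = 0
304.0x² − 306.0x − 1493 = 0
x = [306.0 + √(93636 + 1.8158e+06)]/(2 × 304.0) = 2.776 m

x = 2.78 m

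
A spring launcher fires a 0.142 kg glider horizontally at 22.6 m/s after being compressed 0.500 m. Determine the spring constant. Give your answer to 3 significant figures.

½kx² = ½mv²
k = mv²/x² = (0.142)(22.6)²/(0.500)² = 290.1 N/m

k = 290 N/m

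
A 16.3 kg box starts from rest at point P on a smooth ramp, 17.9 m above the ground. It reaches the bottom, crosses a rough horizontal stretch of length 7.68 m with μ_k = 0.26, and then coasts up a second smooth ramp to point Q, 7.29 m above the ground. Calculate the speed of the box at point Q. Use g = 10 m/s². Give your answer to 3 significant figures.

Energy at P: mgh₁ = (16.3)(10)(17.9) = 2917.7 J
Friction loss: W_f = μ_k mg d = 325.5 J
At Q: ½mv² + mgh₂ = mgh₁ − W_f
½mv² = 2917.7 − 325.5 − 1188.3 = 1404.0 J
v = √(2 × 1404.0/16.3) = 13.12 m/s

v = 13.1 m/s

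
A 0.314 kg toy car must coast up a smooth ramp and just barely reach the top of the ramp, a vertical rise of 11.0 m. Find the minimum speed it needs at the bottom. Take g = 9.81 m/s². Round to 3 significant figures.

At the top it is momentarily at rest, so all KE converts to PE: ½mv² = mgh
v = √(2gh) = √(2 × 9.81 × 11.0) = 14.69 m/s

v = 14.7 m/s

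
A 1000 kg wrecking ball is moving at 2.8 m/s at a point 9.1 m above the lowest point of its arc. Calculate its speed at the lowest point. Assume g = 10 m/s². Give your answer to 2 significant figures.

v = 14 m/s

Energy conservation between the two points: ½mv₀² + mgh = ½mv²
v² = v₀² + 2gh = (2.8)² + 2(10)(9.1) = 189.84
v = √189.84 = 13.78 m/s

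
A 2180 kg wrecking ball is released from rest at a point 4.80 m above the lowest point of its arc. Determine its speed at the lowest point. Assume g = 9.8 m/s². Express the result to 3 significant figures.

v = 9.70 m/s

Energy conservation between the two points: mgh = ½mv²
v = √(2gh) = √(2 × 9.8 × 4.80) = √94.080 = 9.699 m/s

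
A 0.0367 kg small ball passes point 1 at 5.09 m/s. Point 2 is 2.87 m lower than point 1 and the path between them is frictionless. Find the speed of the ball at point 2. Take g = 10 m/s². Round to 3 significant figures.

v = 9.13 m/s

Equating total energy at the two states: ½mv₀² + mgh = ½mv²
v² = v₀² + 2gh = (5.09)² + 2(10)(2.87) = 83.308
v = √83.308 = 9.127 m/s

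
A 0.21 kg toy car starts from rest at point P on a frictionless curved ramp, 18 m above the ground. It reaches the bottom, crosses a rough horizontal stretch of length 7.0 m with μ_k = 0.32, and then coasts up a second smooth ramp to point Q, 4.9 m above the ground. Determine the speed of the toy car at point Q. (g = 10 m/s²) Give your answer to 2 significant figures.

Energy at P: mgh₁ = (0.21)(10)(18) = 37.800 J
Friction loss: W_f = μ_k mg d = 4.704 J
At Q: ½mv² + mgh₂ = mgh₁ − W_f
½mv² = 37.800 − 4.704 − 10.290 = 22.806 J
v = √(2 × 22.806/0.21) = 14.74 m/s

v = 15 m/s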